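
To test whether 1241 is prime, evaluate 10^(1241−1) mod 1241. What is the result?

10^1 ≡ 10 (mod 1241)
10^2 ≡ 10^2 = 100 ≡ 100 (mod 1241)
10^4 ≡ 100^2 = 10000 ≡ 72 (mod 1241)
10^8 ≡ 72^2 = 5184 ≡ 220 (mod 1241)
10^16 ≡ 220^2 = 48400 ≡ 1 (mod 1241)
10^32 ≡ 1^2 = 1 ≡ 1 (mod 1241)
10^64 ≡ 1^2 = 1 ≡ 1 (mod 1241)
10^128 ≡ 1^2 = 1 ≡ 1 (mod 1241)
10^256 ≡ 1^2 = 1 ≡ 1 (mod 1241)
10^512 ≡ 1^2 = 1 ≡ 1 (mod 1241)
10^1024 ≡ 1^2 = 1 ≡ 1 (mod 1241)
1240 = 1024 + 128 + 64 + 16 + 8 in binary powers of 2.
So 10^1240 ≡ 1 · 1 · 1 · 1 · 220 ≡ 220 (mod 1241).
Since 220 ≠ 1, base 10 is a Fermat witness: 1241 is composite.

220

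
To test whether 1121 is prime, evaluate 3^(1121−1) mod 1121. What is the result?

765

3^1 ≡ 3 (mod 1121)
3^2 ≡ 3^2 = 9 ≡ 9 (mod 1121)
3^4 ≡ 9^2 = 81 ≡ 81 (mod 1121)
3^8 ≡ 81^2 = 6561 ≡ 956 (mod 1121)
3^16 ≡ 956^2 = 913936 ≡ 321 (mod 1121)
3^32 ≡ 321^2 = 103041 ≡ 1030 (mod 1121)
3^64 ≡ 1030^2 = 1060900 ≡ 434 (mod 1121)
3^128 ≡ 434^2 = 188356 ≡ 28 (mod 1121)
3^256 ≡ 28^2 = 784 ≡ 784 (mod 1121)
3^512 ≡ 784^2 = 614656 ≡ 348 (mod 1121)
3^1024 ≡ 348^2 = 121104 ≡ 36 (mod 1121)
1120 = 1024 + 64 + 32 in binary powers of 2.
So 3^1120 ≡ 36 · 434 · 1030 ≡ 765 (mod 1121).
Since 765 ≠ 1, base 3 is a Fermat witness: 1121 is composite.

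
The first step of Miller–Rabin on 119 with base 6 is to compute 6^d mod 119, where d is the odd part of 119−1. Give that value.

90

119 − 1 = 118 = 2^1 · 59, so d = 59.
6^1 ≡ 6 (mod 119)
6^2 ≡ 6^2 = 36 ≡ 36 (mod 119)
6^4 ≡ 36^2 = 1296 ≡ 106 (mod 119)
6^8 ≡ 106^2 = 11236 ≡ 50 (mod 119)
6^16 ≡ 50^2 = 2500 ≡ 1 (mod 119)
6^32 ≡ 1^2 = 1 ≡ 1 (mod 119)
59 = 32 + 16 + 8 + 2 + 1 in binary powers of 2.
So 6^59 ≡ 1 · 1 · 50 · 36 · 6 ≡ 90 (mod 119).
Squaring chain: 90; never reaches −1, so base 6 is a Miller–Rabin witness that 119 is composite.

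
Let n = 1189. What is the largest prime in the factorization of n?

41

1189 = 29 · 41
41 is prime.
So 1189 = 29 · 41; the largest prime factor is 41.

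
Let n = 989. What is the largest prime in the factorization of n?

43

989 = 23 · 43
43 is prime.
So 989 = 23 · 43; the largest prime factor is 43.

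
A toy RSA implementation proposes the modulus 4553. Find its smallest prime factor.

4553 is odd.
Digit sum 17, not divisible by 3.
Ends in 3: not divisible by 5.
7: 4553 = 7·650 + 3
11: 4553 = 11·413 + 10
13: 4553 = 13·350 + 3
17: 4553 = 17·267 + 14
19: 4553 = 19·239 + 12
23: 4553 = 23·197 + 22
29: 4553 = 29·157

29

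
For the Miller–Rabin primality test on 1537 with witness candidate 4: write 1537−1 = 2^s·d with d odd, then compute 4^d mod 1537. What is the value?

1537 − 1 = 1536 = 2^9 · 3, so d = 3.
4^1 ≡ 4 (mod 1537)
4^2 ≡ 4^2 = 16 ≡ 16 (mod 1537)
3 = 2 + 1 in binary powers of 2.
So 4^3 ≡ 16 · 4 ≡ 64 (mod 1537).
Squaring chain: 64 → 1022 → 861 → 487 → 471 → 513 → 342 → 152 → 49; never reaches −1, so base 4 is a Miller–Rabin witness that 1537 is composite.

64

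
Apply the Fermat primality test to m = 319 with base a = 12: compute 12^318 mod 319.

144

12^1 ≡ 12 (mod 319)
12^2 ≡ 12^2 = 144 ≡ 144 (mod 319)
12^4 ≡ 144^2 = 20736 ≡ 1 (mod 319)
12^8 ≡ 1^2 = 1 ≡ 1 (mod 319)
12^16 ≡ 1^2 = 1 ≡ 1 (mod 319)
12^32 ≡ 1^2 = 1 ≡ 1 (mod 319)
12^64 ≡ 1^2 = 1 ≡ 1 (mod 319)
12^128 ≡ 1^2 = 1 ≡ 1 (mod 319)
12^256 ≡ 1^2 = 1 ≡ 1 (mod 319)
318 = 256 + 32 + 16 + 8 + 4 + 2 in binary powers of 2.
So 12^318 ≡ 1 · 1 · 1 · 1 · 1 · 144 ≡ 144 (mod 319).
Since 144 ≠ 1, base 12 is a Fermat witness: 319 is composite.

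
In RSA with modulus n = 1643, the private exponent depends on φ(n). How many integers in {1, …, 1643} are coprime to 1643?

1560

Factor: 1643 = 31 · 53.
φ(1643) = (31−1) · (53−1) = 30 · 52 = 1560.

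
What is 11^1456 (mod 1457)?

11^1 ≡ 11 (mod 1457)
11^2 ≡ 11^2 = 121 ≡ 121 (mod 1457)
11^4 ≡ 121^2 = 14641 ≡ 71 (mod 1457)
11^8 ≡ 71^2 = 5041 ≡ 670 (mod 1457)
11^16 ≡ 670^2 = 448900 ≡ 144 (mod 1457)
11^32 ≡ 144^2 = 20736 ≡ 338 (mod 1457)
11^64 ≡ 338^2 = 114244 ≡ 598 (mod 1457)
11^128 ≡ 598^2 = 357604 ≡ 639 (mod 1457)
11^256 ≡ 639^2 = 408321 ≡ 361 (mod 1457)
11^512 ≡ 361^2 = 130321 ≡ 648 (mod 1457)
11^1024 ≡ 648^2 = 419904 ≡ 288 (mod 1457)
1456 = 1024 + 256 + 128 + 32 + 16 in binary powers of 2.
So 11^1456 ≡ 288 · 361 · 639 · 338 · 144 ≡ 392 (mod 1457).
Since 392 ≠ 1, base 11 is a Fermat witness: 1457 is composite.

392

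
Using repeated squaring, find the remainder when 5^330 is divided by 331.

5^1 ≡ 5 (mod 331)
5^2 ≡ 5^2 = 25 ≡ 25 (mod 331)
5^4 ≡ 25^2 = 625 ≡ 294 (mod 331)
5^8 ≡ 294^2 = 86436 ≡ 45 (mod 331)
5^16 ≡ 45^2 = 2025 ≡ 39 (mod 331)
5^32 ≡ 39^2 = 1521 ≡ 197 (mod 331)
5^64 ≡ 197^2 = 38809 ≡ 82 (mod 331)
5^128 ≡ 82^2 = 6724 ≡ 104 (mod 331)
5^256 ≡ 104^2 = 10816 ≡ 224 (mod 331)
330 = 256 + 64 + 8 + 2 in binary powers of 2.
So 5^330 ≡ 224 · 82 · 45 · 25 ≡ 1 (mod 331).
Since the result is 1, base 5 gives no evidence that 331 is composite.

1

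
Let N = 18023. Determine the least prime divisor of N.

67

18023 is odd.
Digit sum 14, not divisible by 3.
Ends in 3: not divisible by 5.
7: 18023 = 7·2574 + 5
11: 18023 = 11·1638 + 5
13: 18023 = 13·1386 + 5
17: 18023 = 17·1060 + 3
19: 18023 = 19·948 + 11
23: 18023 = 23·783 + 14
29: 18023 = 29·621 + 14
31: 18023 = 31·581 + 12
37: 18023 = 37·487 + 4
41: 18023 = 41·439 + 24
43: 18023 = 43·419 + 6
47: 18023 = 47·383 + 22
53: 18023 = 53·340 + 3
59: 18023 = 59·305 + 28
61: 18023 = 61·295 + 28
67: 18023 = 67·269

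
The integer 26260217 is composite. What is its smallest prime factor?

26260217 is odd.
Digit sum 26, not divisible by 3.
Ends in 7: not divisible by 5.
7: 26260217 = 7·3751459 + 4
11: 26260217 = 11·2387292 + 5
13: 26260217 = 13·2020016 + 9
17: 26260217 = 17·1544718 + 11
19: 26260217 = 19·1382116 + 13
23: 26260217 = 23·1141748 + 13
29: 26260217 = 29·905524 + 21
31: 26260217 = 31·847103 + 24
37: 26260217 = 37·709735 + 22
41: 26260217 = 41·640493 + 4
43: 26260217 = 43·610702 + 31
47: 26260217 = 47·558728 + 1
53: 26260217 = 53·495475 + 42
59: 26260217 = 59·445088 + 25
61: 26260217 = 61·430495 + 22
67: 26260217 = 67·391943 + 36
71: 26260217 = 71·369862 + 15
73: 26260217 = 73·359729

73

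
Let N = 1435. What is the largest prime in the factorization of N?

41

1435 = 5 · 287
287 = 7 · 41
41 is prime.
So 1435 = 5 · 7 · 41; the largest prime factor is 41.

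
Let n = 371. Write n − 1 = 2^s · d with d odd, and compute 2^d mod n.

151

371 − 1 = 370 = 2^1 · 185, so d = 185.
2^1 ≡ 2 (mod 371)
2^2 ≡ 2^2 = 4 ≡ 4 (mod 371)
2^4 ≡ 4^2 = 16 ≡ 16 (mod 371)
2^8 ≡ 16^2 = 256 ≡ 256 (mod 371)
2^16 ≡ 256^2 = 65536 ≡ 240 (mod 371)
2^32 ≡ 240^2 = 57600 ≡ 95 (mod 371)
2^64 ≡ 95^2 = 9025 ≡ 121 (mod 371)
2^128 ≡ 121^2 = 14641 ≡ 172 (mod 371)
185 = 128 + 32 + 16 + 8 + 1 in binary powers of 2.
So 2^185 ≡ 172 · 95 · 240 · 256 · 2 ≡ 151 (mod 371).
Squaring chain: 151; never reaches −1, so base 2 is a Miller–Rabin witness that 371 is composite.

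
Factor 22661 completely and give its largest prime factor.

22661 = 17 · 1333
1333 = 31 · 43
43 is prime.
So 22661 = 17 · 31 · 43; the largest prime factor is 43.

43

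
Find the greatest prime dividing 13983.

13983 = 3 · 4661
4661 = 59 · 79
79 is prime.
So 13983 = 3 · 59 · 79; the largest prime factor is 79.

79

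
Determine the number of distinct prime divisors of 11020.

11020 = 2^2 · 2755
2755 = 5 · 551
551 = 19 · 29
11020 = 2^2 · 5 · 19 · 29, which has 4 distinct prime factors.

4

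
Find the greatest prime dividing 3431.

73

3431 = 47 · 73
73 is prime.
So 3431 = 47 · 73; the largest prime factor is 73.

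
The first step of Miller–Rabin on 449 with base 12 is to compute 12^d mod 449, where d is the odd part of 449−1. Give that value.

449 − 1 = 448 = 2^6 · 7, so d = 7.
12^1 ≡ 12 (mod 449)
12^2 ≡ 12^2 = 144 ≡ 144 (mod 449)
12^4 ≡ 144^2 = 20736 ≡ 82 (mod 449)
7 = 4 + 2 + 1 in binary powers of 2.
So 12^7 ≡ 82 · 144 · 12 ≡ 261 (mod 449).
Squaring chain: 261 → 322 → 414 → 327 → 67 → 448; reaches −1, so base 12 does not prove 449 composite.

261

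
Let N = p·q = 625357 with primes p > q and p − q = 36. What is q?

773

Since p = q + 36, we have 625357 = q(q + 36), so q² + 36q − 625357 = 0.
Discriminant: 36² + 4·625357 = 1296 + 2501428 = 2502724; √2502724 = 1582.
q = (−36 + 1582)/2 = 773, and p = q + 36 = 809.
Check: 773 · 809 = 625357.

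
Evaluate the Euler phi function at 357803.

Factor: 357803 = 43 · 53 · 157.
φ(357803) = (43−1) · (53−1) · (157−1) = 42 · 52 · 156 = 340704.

340704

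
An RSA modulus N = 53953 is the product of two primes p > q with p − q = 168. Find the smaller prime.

163

Since p = q + 168, we have 53953 = q(q + 168), so q² + 168q − 53953 = 0.
Discriminant: 168² + 4·53953 = 28224 + 215812 = 244036; √244036 = 494.
q = (−168 + 494)/2 = 163, and p = q + 168 = 331.
Check: 163 · 331 = 53953.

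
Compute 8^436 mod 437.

334

8^1 ≡ 8 (mod 437)
8^2 ≡ 8^2 = 64 ≡ 64 (mod 437)
8^4 ≡ 64^2 = 4096 ≡ 163 (mod 437)
8^8 ≡ 163^2 = 26569 ≡ 349 (mod 437)
8^16 ≡ 349^2 = 121801 ≡ 315 (mod 437)
8^32 ≡ 315^2 = 99225 ≡ 26 (mod 437)
8^64 ≡ 26^2 = 676 ≡ 239 (mod 437)
8^128 ≡ 239^2 = 57121 ≡ 311 (mod 437)
8^256 ≡ 311^2 = 96721 ≡ 144 (mod 437)
436 = 256 + 128 + 32 + 16 + 4 in binary powers of 2.
So 8^436 ≡ 144 · 311 · 26 · 315 · 163 ≡ 334 (mod 437).
Since 334 ≠ 1, base 8 is a Fermat witness: 437 is composite.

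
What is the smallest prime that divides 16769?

16769 is odd.
Digit sum 29, not divisible by 3.
Ends in 9: not divisible by 5.
7: 16769 = 7·2395 + 4
11: 16769 = 11·1524 + 5
13: 16769 = 13·1289 + 12
17: 16769 = 17·986 + 7
19: 16769 = 19·882 + 11
23: 16769 = 23·729 + 2
29: 16769 = 29·578 + 7
31: 16769 = 31·540 + 29
37: 16769 = 37·453 + 8
41: 16769 = 41·409

41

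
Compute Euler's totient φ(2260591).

Factor: 2260591 = 73 · 173 · 179.
φ(2260591) = (73−1) · (173−1) · (179−1) = 72 · 172 · 178 = 2204352.

2204352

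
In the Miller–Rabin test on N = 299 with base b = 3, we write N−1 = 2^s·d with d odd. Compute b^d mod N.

269

299 − 1 = 298 = 2^1 · 149, so d = 149.
3^1 ≡ 3 (mod 299)
3^2 ≡ 3^2 = 9 ≡ 9 (mod 299)
3^4 ≡ 9^2 = 81 ≡ 81 (mod 299)
3^8 ≡ 81^2 = 6561 ≡ 282 (mod 299)
3^16 ≡ 282^2 = 79524 ≡ 289 (mod 299)
3^32 ≡ 289^2 = 83521 ≡ 100 (mod 299)
3^64 ≡ 100^2 = 10000 ≡ 133 (mod 299)
3^128 ≡ 133^2 = 17689 ≡ 48 (mod 299)
149 = 128 + 16 + 4 + 1 in binary powers of 2.
So 3^149 ≡ 48 · 289 · 81 · 3 ≡ 269 (mod 299).
Squaring chain: 269; never reaches −1, so base 3 is a Miller–Rabin witness that 299 is composite.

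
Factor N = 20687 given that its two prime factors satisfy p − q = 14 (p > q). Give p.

151

Since p = q + 14, we have 20687 = q(q + 14), so q² + 14q − 20687 = 0.
Discriminant: 14² + 4·20687 = 196 + 82748 = 82944; √82944 = 288.
q = (−14 + 288)/2 = 137, and p = q + 14 = 151.
Check: 137 · 151 = 20687.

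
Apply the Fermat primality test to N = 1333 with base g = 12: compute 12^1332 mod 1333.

12^1 ≡ 12 (mod 1333)
12^2 ≡ 12^2 = 144 ≡ 144 (mod 1333)
12^4 ≡ 144^2 = 20736 ≡ 741 (mod 1333)
12^8 ≡ 741^2 = 549081 ≡ 1218 (mod 1333)
12^16 ≡ 1218^2 = 1483524 ≡ 1228 (mod 1333)
12^32 ≡ 1228^2 = 1507984 ≡ 361 (mod 1333)
12^64 ≡ 361^2 = 130321 ≡ 1020 (mod 1333)
12^128 ≡ 1020^2 = 1040400 ≡ 660 (mod 1333)
12^256 ≡ 660^2 = 435600 ≡ 1042 (mod 1333)
12^512 ≡ 1042^2 = 1085764 ≡ 702 (mod 1333)
12^1024 ≡ 702^2 = 492804 ≡ 927 (mod 1333)
1332 = 1024 + 256 + 32 + 16 + 4 in binary powers of 2.
So 12^1332 ≡ 927 · 1042 · 361 · 1228 · 741 ≡ 4 (mod 1333).
Since 4 ≠ 1, base 12 is a Fermat witness: 1333 is composite.

4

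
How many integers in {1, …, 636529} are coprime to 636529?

611520

Factor: 636529 = 43 · 113 · 131.
φ(636529) = (43−1) · (113−1) · (131−1) = 42 · 112 · 130 = 611520.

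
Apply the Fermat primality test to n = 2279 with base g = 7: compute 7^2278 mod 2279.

982

7^1 ≡ 7 (mod 2279)
7^2 ≡ 7^2 = 49 ≡ 49 (mod 2279)
7^4 ≡ 49^2 = 2401 ≡ 122 (mod 2279)
7^8 ≡ 122^2 = 14884 ≡ 1210 (mod 2279)
7^16 ≡ 1210^2 = 1464100 ≡ 982 (mod 2279)
7^32 ≡ 982^2 = 964324 ≡ 307 (mod 2279)
7^64 ≡ 307^2 = 94249 ≡ 810 (mod 2279)
7^128 ≡ 810^2 = 656100 ≡ 2027 (mod 2279)
7^256 ≡ 2027^2 = 4108729 ≡ 1971 (mod 2279)
7^512 ≡ 1971^2 = 3884841 ≡ 1425 (mod 2279)
7^1024 ≡ 1425^2 = 2030625 ≡ 36 (mod 2279)
7^2048 ≡ 36^2 = 1296 ≡ 1296 (mod 2279)
2278 = 2048 + 128 + 64 + 32 + 4 + 2 in binary powers of 2.
So 7^2278 ≡ 1296 · 2027 · 810 · 307 · 122 · 49 ≡ 982 (mod 2279).
Since 982 ≠ 1, base 7 is a Fermat witness: 2279 is composite.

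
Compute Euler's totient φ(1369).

Factor: 1369 = 37^2.
φ(1369) = 37^1·(37−1) = 1332.

1332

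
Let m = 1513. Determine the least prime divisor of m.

17

1513 is odd.
Digit sum 10, not divisible by 3.
Ends in 3: not divisible by 5.
7: 1513 = 7·216 + 1
11: 1513 = 11·137 + 6
13: 1513 = 13·116 + 5
17: 1513 = 17·89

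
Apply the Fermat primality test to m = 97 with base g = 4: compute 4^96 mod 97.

4^1 ≡ 4 (mod 97)
4^2 ≡ 4^2 = 16 ≡ 16 (mod 97)
4^4 ≡ 16^2 = 256 ≡ 62 (mod 97)
4^8 ≡ 62^2 = 3844 ≡ 61 (mod 97)
4^16 ≡ 61^2 = 3721 ≡ 35 (mod 97)
4^32 ≡ 35^2 = 1225 ≡ 61 (mod 97)
4^64 ≡ 61^2 = 3721 ≡ 35 (mod 97)
96 = 64 + 32 in binary powers of 2.
So 4^96 ≡ 35 · 61 ≡ 1 (mod 97).
Since the result is 1, base 4 gives no evidence that 97 is composite.

1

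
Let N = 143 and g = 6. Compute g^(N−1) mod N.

6^1 ≡ 6 (mod 143)
6^2 ≡ 6^2 = 36 ≡ 36 (mod 143)
6^4 ≡ 36^2 = 1296 ≡ 9 (mod 143)
6^8 ≡ 9^2 = 81 ≡ 81 (mod 143)
6^16 ≡ 81^2 = 6561 ≡ 126 (mod 143)
6^32 ≡ 126^2 = 15876 ≡ 3 (mod 143)
6^64 ≡ 3^2 = 9 ≡ 9 (mod 143)
6^128 ≡ 9^2 = 81 ≡ 81 (mod 143)
142 = 128 + 8 + 4 + 2 in binary powers of 2.
So 6^142 ≡ 81 · 81 · 9 · 36 ≡ 69 (mod 143).
Since 69 ≠ 1, base 6 is a Fermat witness: 143 is composite.

69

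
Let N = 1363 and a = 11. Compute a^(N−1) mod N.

1193

11^1 ≡ 11 (mod 1363)
11^2 ≡ 11^2 = 121 ≡ 121 (mod 1363)
11^4 ≡ 121^2 = 14641 ≡ 1011 (mod 1363)
11^8 ≡ 1011^2 = 1022121 ≡ 1234 (mod 1363)
11^16 ≡ 1234^2 = 1522756 ≡ 285 (mod 1363)
11^32 ≡ 285^2 = 81225 ≡ 808 (mod 1363)
11^64 ≡ 808^2 = 652864 ≡ 1350 (mod 1363)
11^128 ≡ 1350^2 = 1822500 ≡ 169 (mod 1363)
11^256 ≡ 169^2 = 28561 ≡ 1301 (mod 1363)
11^512 ≡ 1301^2 = 1692601 ≡ 1118 (mod 1363)
11^1024 ≡ 1118^2 = 1249924 ≡ 53 (mod 1363)
1362 = 1024 + 256 + 64 + 16 + 2 in binary powers of 2.
So 11^1362 ≡ 53 · 1301 · 1350 · 285 · 121 ≡ 1193 (mod 1363).
Since 1193 ≠ 1, base 11 is a Fermat witness: 1363 is composite.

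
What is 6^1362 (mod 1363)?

6^1 ≡ 6 (mod 1363)
6^2 ≡ 6^2 = 36 ≡ 36 (mod 1363)
6^4 ≡ 36^2 = 1296 ≡ 1296 (mod 1363)
6^8 ≡ 1296^2 = 1679616 ≡ 400 (mod 1363)
6^16 ≡ 400^2 = 160000 ≡ 529 (mod 1363)
6^32 ≡ 529^2 = 279841 ≡ 426 (mod 1363)
6^64 ≡ 426^2 = 181476 ≡ 197 (mod 1363)
6^128 ≡ 197^2 = 38809 ≡ 645 (mod 1363)
6^256 ≡ 645^2 = 416025 ≡ 310 (mod 1363)
6^512 ≡ 310^2 = 96100 ≡ 690 (mod 1363)
6^1024 ≡ 690^2 = 476100 ≡ 413 (mod 1363)
1362 = 1024 + 256 + 64 + 16 + 2 in binary powers of 2.
So 6^1362 ≡ 413 · 310 · 197 · 529 · 36 ≡ 397 (mod 1363).
Since 397 ≠ 1, base 6 is a Fermat witness: 1363 is composite.

397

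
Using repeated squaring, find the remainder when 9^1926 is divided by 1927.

286

9^1 ≡ 9 (mod 1927)
9^2 ≡ 9^2 = 81 ≡ 81 (mod 1927)
9^4 ≡ 81^2 = 6561 ≡ 780 (mod 1927)
9^8 ≡ 780^2 = 608400 ≡ 1395 (mod 1927)
9^16 ≡ 1395^2 = 1946025 ≡ 1682 (mod 1927)
9^32 ≡ 1682^2 = 2829124 ≡ 288 (mod 1927)
9^64 ≡ 288^2 = 82944 ≡ 83 (mod 1927)
9^128 ≡ 83^2 = 6889 ≡ 1108 (mod 1927)
9^256 ≡ 1108^2 = 1227664 ≡ 165 (mod 1927)
9^512 ≡ 165^2 = 27225 ≡ 247 (mod 1927)
9^1024 ≡ 247^2 = 61009 ≡ 1272 (mod 1927)
1926 = 1024 + 512 + 256 + 128 + 4 + 2 in binary powers of 2.
So 9^1926 ≡ 1272 · 247 · 165 · 1108 · 780 · 81 ≡ 286 (mod 1927).
Since 286 ≠ 1, base 9 is a Fermat witness: 1927 is composite.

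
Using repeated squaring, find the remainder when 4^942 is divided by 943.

836

4^1 ≡ 4 (mod 943)
4^2 ≡ 4^2 = 16 ≡ 16 (mod 943)
4^4 ≡ 16^2 = 256 ≡ 256 (mod 943)
4^8 ≡ 256^2 = 65536 ≡ 469 (mod 943)
4^16 ≡ 469^2 = 219961 ≡ 242 (mod 943)
4^32 ≡ 242^2 = 58564 ≡ 98 (mod 943)
4^64 ≡ 98^2 = 9604 ≡ 174 (mod 943)
4^128 ≡ 174^2 = 30276 ≡ 100 (mod 943)
4^256 ≡ 100^2 = 10000 ≡ 570 (mod 943)
4^512 ≡ 570^2 = 324900 ≡ 508 (mod 943)
942 = 512 + 256 + 128 + 32 + 8 + 4 + 2 in binary powers of 2.
So 4^942 ≡ 508 · 570 · 100 · 98 · 469 · 256 · 16 ≡ 836 (mod 943).
Since 836 ≠ 1, base 4 is a Fermat witness: 943 is composite.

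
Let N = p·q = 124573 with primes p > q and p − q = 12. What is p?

Since p = q + 12, we have 124573 = q(q + 12), so q² + 12q − 124573 = 0.
Discriminant: 12² + 4·124573 = 144 + 498292 = 498436; √498436 = 706.
q = (−12 + 706)/2 = 347, and p = q + 12 = 359.
Check: 347 · 359 = 124573.

359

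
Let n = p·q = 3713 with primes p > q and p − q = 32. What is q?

Since p = q + 32, we have 3713 = q(q + 32), so q² + 32q − 3713 = 0.
Discriminant: 32² + 4·3713 = 1024 + 14852 = 15876; √15876 = 126.
q = (−32 + 126)/2 = 47, and p = q + 32 = 79.
Check: 47 · 79 = 3713.

47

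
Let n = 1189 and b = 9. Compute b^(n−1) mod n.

575

9^1 ≡ 9 (mod 1189)
9^2 ≡ 9^2 = 81 ≡ 81 (mod 1189)
9^4 ≡ 81^2 = 6561 ≡ 616 (mod 1189)
9^8 ≡ 616^2 = 379456 ≡ 165 (mod 1189)
9^16 ≡ 165^2 = 27225 ≡ 1067 (mod 1189)
9^32 ≡ 1067^2 = 1138489 ≡ 616 (mod 1189)
9^64 ≡ 616^2 = 379456 ≡ 165 (mod 1189)
9^128 ≡ 165^2 = 27225 ≡ 1067 (mod 1189)
9^256 ≡ 1067^2 = 1138489 ≡ 616 (mod 1189)
9^512 ≡ 616^2 = 379456 ≡ 165 (mod 1189)
9^1024 ≡ 165^2 = 27225 ≡ 1067 (mod 1189)
1188 = 1024 + 128 + 32 + 4 in binary powers of 2.
So 9^1188 ≡ 1067 · 1067 · 616 · 616 ≡ 575 (mod 1189).
Since 575 ≠ 1, base 9 is a Fermat witness: 1189 is composite.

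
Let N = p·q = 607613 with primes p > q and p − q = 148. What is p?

857

Since p = q + 148, we have 607613 = q(q + 148), so q² + 148q − 607613 = 0.
Discriminant: 148² + 4·607613 = 21904 + 2430452 = 2452356; √2452356 = 1566.
q = (−148 + 1566)/2 = 709, and p = q + 148 = 857.
Check: 709 · 857 = 607613.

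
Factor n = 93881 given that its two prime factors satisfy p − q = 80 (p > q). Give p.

349

Since p = q + 80, we have 93881 = q(q + 80), so q² + 80q − 93881 = 0.
Discriminant: 80² + 4·93881 = 6400 + 375524 = 381924; √381924 = 618.
q = (−80 + 618)/2 = 269, and p = q + 80 = 349.
Check: 269 · 349 = 93881.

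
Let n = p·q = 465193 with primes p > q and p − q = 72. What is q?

647

Since p = q + 72, we have 465193 = q(q + 72), so q² + 72q − 465193 = 0.
Discriminant: 72² + 4·465193 = 5184 + 1860772 = 1865956; √1865956 = 1366.
q = (−72 + 1366)/2 = 647, and p = q + 72 = 719.
Check: 647 · 719 = 465193.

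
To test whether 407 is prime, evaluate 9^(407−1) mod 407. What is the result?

9

9^1 ≡ 9 (mod 407)
9^2 ≡ 9^2 = 81 ≡ 81 (mod 407)
9^4 ≡ 81^2 = 6561 ≡ 49 (mod 407)
9^8 ≡ 49^2 = 2401 ≡ 366 (mod 407)
9^16 ≡ 366^2 = 133956 ≡ 53 (mod 407)
9^32 ≡ 53^2 = 2809 ≡ 367 (mod 407)
9^64 ≡ 367^2 = 134689 ≡ 379 (mod 407)
9^128 ≡ 379^2 = 143641 ≡ 377 (mod 407)
9^256 ≡ 377^2 = 142129 ≡ 86 (mod 407)
406 = 256 + 128 + 16 + 4 + 2 in binary powers of 2.
So 9^406 ≡ 86 · 377 · 53 · 49 · 81 ≡ 9 (mod 407).
Since 9 ≠ 1, base 9 is a Fermat witness: 407 is composite.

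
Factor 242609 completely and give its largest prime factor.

83

242609 = 37 · 6557
6557 = 79 · 83
83 is prime.
So 242609 = 37 · 79 · 83; the largest prime factor is 83.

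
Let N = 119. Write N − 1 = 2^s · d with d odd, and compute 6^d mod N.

119 − 1 = 118 = 2^1 · 59, so d = 59.
6^1 ≡ 6 (mod 119)
6^2 ≡ 6^2 = 36 ≡ 36 (mod 119)
6^4 ≡ 36^2 = 1296 ≡ 106 (mod 119)
6^8 ≡ 106^2 = 11236 ≡ 50 (mod 119)
6^16 ≡ 50^2 = 2500 ≡ 1 (mod 119)
6^32 ≡ 1^2 = 1 ≡ 1 (mod 119)
59 = 32 + 16 + 8 + 2 + 1 in binary powers of 2.
So 6^59 ≡ 1 · 1 · 50 · 36 · 6 ≡ 90 (mod 119).
Squaring chain: 90; never reaches −1, so base 6 is a Miller–Rabin witness that 119 is composite.

90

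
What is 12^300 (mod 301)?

64

12^1 ≡ 12 (mod 301)
12^2 ≡ 12^2 = 144 ≡ 144 (mod 301)
12^4 ≡ 144^2 = 20736 ≡ 268 (mod 301)
12^8 ≡ 268^2 = 71824 ≡ 186 (mod 301)
12^16 ≡ 186^2 = 34596 ≡ 282 (mod 301)
12^32 ≡ 282^2 = 79524 ≡ 60 (mod 301)
12^64 ≡ 60^2 = 3600 ≡ 289 (mod 301)
12^128 ≡ 289^2 = 83521 ≡ 144 (mod 301)
12^256 ≡ 144^2 = 20736 ≡ 268 (mod 301)
300 = 256 + 32 + 8 + 4 in binary powers of 2.
So 12^300 ≡ 268 · 60 · 186 · 268 ≡ 64 (mod 301).
Since 64 ≠ 1, base 12 is a Fermat witness: 301 is composite.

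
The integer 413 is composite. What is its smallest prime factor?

413 is odd.
Digit sum 8, not divisible by 3.
Ends in 3: not divisible by 5.
7: 413 = 7·59

7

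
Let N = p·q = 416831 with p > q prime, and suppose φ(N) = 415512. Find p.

φ(n) = (p−1)(q−1) = n − (p+q) + 1, so p + q = 416831 − 415512 + 1 = 1320.
p and q are the roots of t² − 1320t + 416831 = 0.
Discriminant: 1320² − 4·416831 = 1742400 − 1667324 = 75076; √75076 = 274.
q = (1320 − 274)/2 = 523, p = (1320 + 274)/2 = 797.
Check: 523 · 797 = 416831.

797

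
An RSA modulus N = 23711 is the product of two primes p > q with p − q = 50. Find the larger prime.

Since p = q + 50, we have 23711 = q(q + 50), so q² + 50q − 23711 = 0.
Discriminant: 50² + 4·23711 = 2500 + 94844 = 97344; √97344 = 312.
q = (−50 + 312)/2 = 131, and p = q + 50 = 181.
Check: 131 · 181 = 23711.

181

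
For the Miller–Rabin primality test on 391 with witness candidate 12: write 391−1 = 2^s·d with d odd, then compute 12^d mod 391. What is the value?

215

391 − 1 = 390 = 2^1 · 195, so d = 195.
12^1 ≡ 12 (mod 391)
12^2 ≡ 12^2 = 144 ≡ 144 (mod 391)
12^4 ≡ 144^2 = 20736 ≡ 13 (mod 391)
12^8 ≡ 13^2 = 169 ≡ 169 (mod 391)
12^16 ≡ 169^2 = 28561 ≡ 18 (mod 391)
12^32 ≡ 18^2 = 324 ≡ 324 (mod 391)
12^64 ≡ 324^2 = 104976 ≡ 188 (mod 391)
12^128 ≡ 188^2 = 35344 ≡ 154 (mod 391)
195 = 128 + 64 + 2 + 1 in binary powers of 2.
So 12^195 ≡ 154 · 188 · 144 · 12 ≡ 215 (mod 391).
Squaring chain: 215; never reaches −1, so base 12 is a Miller–Rabin witness that 391 is composite.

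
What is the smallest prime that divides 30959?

83

30959 is odd.
Digit sum 26, not divisible by 3.
Ends in 9: not divisible by 5.
7: 30959 = 7·4422 + 5
11: 30959 = 11·2814 + 5
13: 30959 = 13·2381 + 6
17: 30959 = 17·1821 + 2
19: 30959 = 19·1629 + 8
23: 30959 = 23·1346 + 1
29: 30959 = 29·1067 + 16
31: 30959 = 31·998 + 21
37: 30959 = 37·836 + 27
41: 30959 = 41·755 + 4
43: 30959 = 43·719 + 42
47: 30959 = 47·658 + 33
53: 30959 = 53·584 + 7
59: 30959 = 59·524 + 43
61: 30959 = 61·507 + 32
67: 30959 = 67·462 + 5
71: 30959 = 71·436 + 3
73: 30959 = 73·424 + 7
79: 30959 = 79·391 + 70
83: 30959 = 83·373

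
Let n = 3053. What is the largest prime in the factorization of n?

71

3053 = 43 · 71
71 is prime.
So 3053 = 43 · 71; the largest prime factor is 71.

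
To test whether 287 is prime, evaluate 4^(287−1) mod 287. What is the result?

4^1 ≡ 4 (mod 287)
4^2 ≡ 4^2 = 16 ≡ 16 (mod 287)
4^4 ≡ 16^2 = 256 ≡ 256 (mod 287)
4^8 ≡ 256^2 = 65536 ≡ 100 (mod 287)
4^16 ≡ 100^2 = 10000 ≡ 242 (mod 287)
4^32 ≡ 242^2 = 58564 ≡ 16 (mod 287)
4^64 ≡ 16^2 = 256 ≡ 256 (mod 287)
4^128 ≡ 256^2 = 65536 ≡ 100 (mod 287)
4^256 ≡ 100^2 = 10000 ≡ 242 (mod 287)
286 = 256 + 16 + 8 + 4 + 2 in binary powers of 2.
So 4^286 ≡ 242 · 242 · 100 · 256 · 16 ≡ 242 (mod 287).
Since 242 ≠ 1, base 4 is a Fermat witness: 287 is composite.

242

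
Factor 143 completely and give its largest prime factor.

13

143 = 11 · 13
13 is prime.
So 143 = 11 · 13; the largest prime factor is 13.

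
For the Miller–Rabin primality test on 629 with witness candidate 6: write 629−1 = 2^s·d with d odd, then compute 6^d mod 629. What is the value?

265

629 − 1 = 628 = 2^2 · 157, so d = 157.
6^1 ≡ 6 (mod 629)
6^2 ≡ 6^2 = 36 ≡ 36 (mod 629)
6^4 ≡ 36^2 = 1296 ≡ 38 (mod 629)
6^8 ≡ 38^2 = 1444 ≡ 186 (mod 629)
6^16 ≡ 186^2 = 34596 ≡ 1 (mod 629)
6^32 ≡ 1^2 = 1 ≡ 1 (mod 629)
6^64 ≡ 1^2 = 1 ≡ 1 (mod 629)
6^128 ≡ 1^2 = 1 ≡ 1 (mod 629)
157 = 128 + 16 + 8 + 4 + 1 in binary powers of 2.
So 6^157 ≡ 1 · 1 · 186 · 38 · 6 ≡ 265 (mod 629).
Squaring chain: 265 → 406; never reaches −1, so base 6 is a Miller–Rabin witness that 629 is composite.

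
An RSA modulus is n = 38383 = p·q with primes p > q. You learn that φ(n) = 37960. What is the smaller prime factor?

131

φ(n) = (p−1)(q−1) = n − (p+q) + 1, so p + q = 38383 − 37960 + 1 = 424.
p and q are the roots of t² − 424t + 38383 = 0.
Discriminant: 424² − 4·38383 = 179776 − 153532 = 26244; √26244 = 162.
q = (424 − 162)/2 = 131, p = (424 + 162)/2 = 293.
Check: 131 · 293 = 38383.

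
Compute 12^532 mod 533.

66

12^1 ≡ 12 (mod 533)
12^2 ≡ 12^2 = 144 ≡ 144 (mod 533)
12^4 ≡ 144^2 = 20736 ≡ 482 (mod 533)
12^8 ≡ 482^2 = 232324 ≡ 469 (mod 533)
12^16 ≡ 469^2 = 219961 ≡ 365 (mod 533)
12^32 ≡ 365^2 = 133225 ≡ 508 (mod 533)
12^64 ≡ 508^2 = 258064 ≡ 92 (mod 533)
12^128 ≡ 92^2 = 8464 ≡ 469 (mod 533)
12^256 ≡ 469^2 = 219961 ≡ 365 (mod 533)
12^512 ≡ 365^2 = 133225 ≡ 508 (mod 533)
532 = 512 + 16 + 4 in binary powers of 2.
So 12^532 ≡ 508 · 365 · 482 ≡ 66 (mod 533).
Since 66 ≠ 1, base 12 is a Fermat witness: 533 is composite.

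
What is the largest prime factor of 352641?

352641 = 3 · 117547
117547 = 41 · 2867
2867 = 47 · 61
61 is prime.
So 352641 = 3 · 41 · 47 · 61; the largest prime factor is 61.

61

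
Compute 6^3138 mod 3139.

2710

6^1 ≡ 6 (mod 3139)
6^2 ≡ 6^2 = 36 ≡ 36 (mod 3139)
6^4 ≡ 36^2 = 1296 ≡ 1296 (mod 3139)
6^8 ≡ 1296^2 = 1679616 ≡ 251 (mod 3139)
6^16 ≡ 251^2 = 63001 ≡ 221 (mod 3139)
6^32 ≡ 221^2 = 48841 ≡ 1756 (mod 3139)
6^64 ≡ 1756^2 = 3083536 ≡ 1038 (mod 3139)
6^128 ≡ 1038^2 = 1077444 ≡ 767 (mod 3139)
6^256 ≡ 767^2 = 588289 ≡ 1296 (mod 3139)
6^512 ≡ 1296^2 = 1679616 ≡ 251 (mod 3139)
6^1024 ≡ 251^2 = 63001 ≡ 221 (mod 3139)
6^2048 ≡ 221^2 = 48841 ≡ 1756 (mod 3139)
3138 = 2048 + 1024 + 64 + 2 in binary powers of 2.
So 6^3138 ≡ 1756 · 221 · 1038 · 36 ≡ 2710 (mod 3139).
Since 2710 ≠ 1, base 6 is a Fermat witness: 3139 is composite.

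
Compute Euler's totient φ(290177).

277200

Factor: 290177 = 61 · 67 · 71.
φ(290177) = (61−1) · (67−1) · (71−1) = 60 · 66 · 70 = 277200.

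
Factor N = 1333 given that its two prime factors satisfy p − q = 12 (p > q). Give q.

Since p = q + 12, we have 1333 = q(q + 12), so q² + 12q − 1333 = 0.
Discriminant: 12² + 4·1333 = 144 + 5332 = 5476; √5476 = 74.
q = (−12 + 74)/2 = 31, and p = q + 12 = 43.
Check: 31 · 43 = 1333.

31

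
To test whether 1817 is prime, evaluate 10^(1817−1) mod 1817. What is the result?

10^1 ≡ 10 (mod 1817)
10^2 ≡ 10^2 = 100 ≡ 100 (mod 1817)
10^4 ≡ 100^2 = 10000 ≡ 915 (mod 1817)
10^8 ≡ 915^2 = 837225 ≡ 1405 (mod 1817)
10^16 ≡ 1405^2 = 1974025 ≡ 763 (mod 1817)
10^32 ≡ 763^2 = 582169 ≡ 729 (mod 1817)
10^64 ≡ 729^2 = 531441 ≡ 877 (mod 1817)
10^128 ≡ 877^2 = 769129 ≡ 538 (mod 1817)
10^256 ≡ 538^2 = 289444 ≡ 541 (mod 1817)
10^512 ≡ 541^2 = 292681 ≡ 144 (mod 1817)
10^1024 ≡ 144^2 = 20736 ≡ 749 (mod 1817)
1816 = 1024 + 512 + 256 + 16 + 8 in binary powers of 2.
So 10^1816 ≡ 749 · 144 · 541 · 763 · 1405 ≡ 1094 (mod 1817).
Since 1094 ≠ 1, base 10 is a Fermat witness: 1817 is composite.

1094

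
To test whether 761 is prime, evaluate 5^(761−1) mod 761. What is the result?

1

5^1 ≡ 5 (mod 761)
5^2 ≡ 5^2 = 25 ≡ 25 (mod 761)
5^4 ≡ 25^2 = 625 ≡ 625 (mod 761)
5^8 ≡ 625^2 = 390625 ≡ 232 (mod 761)
5^16 ≡ 232^2 = 53824 ≡ 554 (mod 761)
5^32 ≡ 554^2 = 306916 ≡ 233 (mod 761)
5^64 ≡ 233^2 = 54289 ≡ 258 (mod 761)
5^128 ≡ 258^2 = 66564 ≡ 357 (mod 761)
5^256 ≡ 357^2 = 127449 ≡ 362 (mod 761)
5^512 ≡ 362^2 = 131044 ≡ 152 (mod 761)
760 = 512 + 128 + 64 + 32 + 16 + 8 in binary powers of 2.
So 5^760 ≡ 152 · 357 · 258 · 233 · 554 · 232 ≡ 1 (mod 761).
Since the result is 1, base 5 gives no evidence that 761 is composite.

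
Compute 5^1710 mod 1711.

5^1 ≡ 5 (mod 1711)
5^2 ≡ 5^2 = 25 ≡ 25 (mod 1711)
5^4 ≡ 25^2 = 625 ≡ 625 (mod 1711)
5^8 ≡ 625^2 = 390625 ≡ 517 (mod 1711)
5^16 ≡ 517^2 = 267289 ≡ 373 (mod 1711)
5^32 ≡ 373^2 = 139129 ≡ 538 (mod 1711)
5^64 ≡ 538^2 = 289444 ≡ 285 (mod 1711)
5^128 ≡ 285^2 = 81225 ≡ 808 (mod 1711)
5^256 ≡ 808^2 = 652864 ≡ 973 (mod 1711)
5^512 ≡ 973^2 = 946729 ≡ 546 (mod 1711)
5^1024 ≡ 546^2 = 298116 ≡ 402 (mod 1711)
1710 = 1024 + 512 + 128 + 32 + 8 + 4 + 2 in binary powers of 2.
So 5^1710 ≡ 402 · 546 · 808 · 538 · 517 · 625 · 25 ≡ 779 (mod 1711).
Since 779 ≠ 1, base 5 is a Fermat witness: 1711 is composite.

779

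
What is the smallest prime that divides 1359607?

29

1359607 is odd.
Digit sum 31, not divisible by 3.
Ends in 7: not divisible by 5.
7: 1359607 = 7·194229 + 4
11: 1359607 = 11·123600 + 7
13: 1359607 = 13·104585 + 2
17: 1359607 = 17·79976 + 15
19: 1359607 = 19·71558 + 5
23: 1359607 = 23·59113 + 8
29: 1359607 = 29·46883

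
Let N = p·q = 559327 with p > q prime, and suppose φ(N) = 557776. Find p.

983

φ(n) = (p−1)(q−1) = n − (p+q) + 1, so p + q = 559327 − 557776 + 1 = 1552.
p and q are the roots of t² − 1552t + 559327 = 0.
Discriminant: 1552² − 4·559327 = 2408704 − 2237308 = 171396; √171396 = 414.
q = (1552 − 414)/2 = 569, p = (1552 + 414)/2 = 983.
Check: 569 · 983 = 559327.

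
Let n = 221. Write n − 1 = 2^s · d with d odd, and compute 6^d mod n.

221 − 1 = 220 = 2^2 · 55, so d = 55.
6^1 ≡ 6 (mod 221)
6^2 ≡ 6^2 = 36 ≡ 36 (mod 221)
6^4 ≡ 36^2 = 1296 ≡ 191 (mod 221)
6^8 ≡ 191^2 = 36481 ≡ 16 (mod 221)
6^16 ≡ 16^2 = 256 ≡ 35 (mod 221)
6^32 ≡ 35^2 = 1225 ≡ 120 (mod 221)
55 = 32 + 16 + 4 + 2 + 1 in binary powers of 2.
So 6^55 ≡ 120 · 35 · 191 · 36 · 6 ≡ 150 (mod 221).
Squaring chain: 150 → 179; never reaches −1, so base 6 is a Miller–Rabin witness that 221 is composite.

150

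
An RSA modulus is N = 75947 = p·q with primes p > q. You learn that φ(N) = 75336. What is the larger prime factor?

439

φ(n) = (p−1)(q−1) = n − (p+q) + 1, so p + q = 75947 − 75336 + 1 = 612.
p and q are the roots of t² − 612t + 75947 = 0.
Discriminant: 612² − 4·75947 = 374544 − 303788 = 70756; √70756 = 266.
q = (612 − 266)/2 = 173, p = (612 + 266)/2 = 439.
Check: 173 · 439 = 75947.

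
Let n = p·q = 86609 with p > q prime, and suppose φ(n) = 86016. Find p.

337

φ(n) = (p−1)(q−1) = n − (p+q) + 1, so p + q = 86609 − 86016 + 1 = 594.
p and q are the roots of t² − 594t + 86609 = 0.
Discriminant: 594² − 4·86609 = 352836 − 346436 = 6400; √6400 = 80.
q = (594 − 80)/2 = 257, p = (594 + 80)/2 = 337.
Check: 257 · 337 = 86609.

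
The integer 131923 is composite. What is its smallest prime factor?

11

131923 is odd.
Digit sum 19, not divisible by 3.
Ends in 3: not divisible by 5.
7: 131923 = 7·18846 + 1
11: 131923 = 11·11993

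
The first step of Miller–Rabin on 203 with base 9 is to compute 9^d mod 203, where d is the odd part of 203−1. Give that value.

4

203 − 1 = 202 = 2^1 · 101, so d = 101.
9^1 ≡ 9 (mod 203)
9^2 ≡ 9^2 = 81 ≡ 81 (mod 203)
9^4 ≡ 81^2 = 6561 ≡ 65 (mod 203)
9^8 ≡ 65^2 = 4225 ≡ 165 (mod 203)
9^16 ≡ 165^2 = 27225 ≡ 23 (mod 203)
9^32 ≡ 23^2 = 529 ≡ 123 (mod 203)
9^64 ≡ 123^2 = 15129 ≡ 107 (mod 203)
101 = 64 + 32 + 4 + 1 in binary powers of 2.
So 9^101 ≡ 107 · 123 · 65 · 9 ≡ 4 (mod 203).
Squaring chain: 4; never reaches −1, so base 9 is a Miller–Rabin witness that 203 is composite.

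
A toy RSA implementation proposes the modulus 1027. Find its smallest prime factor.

13

1027 is odd.
Digit sum 10, not divisible by 3.
Ends in 7: not divisible by 5.
7: 1027 = 7·146 + 5
11: 1027 = 11·93 + 4
13: 1027 = 13·79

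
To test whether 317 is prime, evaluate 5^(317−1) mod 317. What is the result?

1

5^1 ≡ 5 (mod 317)
5^2 ≡ 5^2 = 25 ≡ 25 (mod 317)
5^4 ≡ 25^2 = 625 ≡ 308 (mod 317)
5^8 ≡ 308^2 = 94864 ≡ 81 (mod 317)
5^16 ≡ 81^2 = 6561 ≡ 221 (mod 317)
5^32 ≡ 221^2 = 48841 ≡ 23 (mod 317)
5^64 ≡ 23^2 = 529 ≡ 212 (mod 317)
5^128 ≡ 212^2 = 44944 ≡ 247 (mod 317)
5^256 ≡ 247^2 = 61009 ≡ 145 (mod 317)
316 = 256 + 32 + 16 + 8 + 4 in binary powers of 2.
So 5^316 ≡ 145 · 23 · 221 · 81 · 308 ≡ 1 (mod 317).
Since the result is 1, base 5 gives no evidence that 317 is composite.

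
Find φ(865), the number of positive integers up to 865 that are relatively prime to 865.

Factor: 865 = 5 · 173.
φ(865) = (5−1) · (173−1) = 4 · 172 = 688.

688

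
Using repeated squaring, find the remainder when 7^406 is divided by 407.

81

7^1 ≡ 7 (mod 407)
7^2 ≡ 7^2 = 49 ≡ 49 (mod 407)
7^4 ≡ 49^2 = 2401 ≡ 366 (mod 407)
7^8 ≡ 366^2 = 133956 ≡ 53 (mod 407)
7^16 ≡ 53^2 = 2809 ≡ 367 (mod 407)
7^32 ≡ 367^2 = 134689 ≡ 379 (mod 407)
7^64 ≡ 379^2 = 143641 ≡ 377 (mod 407)
7^128 ≡ 377^2 = 142129 ≡ 86 (mod 407)
7^256 ≡ 86^2 = 7396 ≡ 70 (mod 407)
406 = 256 + 128 + 16 + 4 + 2 in binary powers of 2.
So 7^406 ≡ 70 · 86 · 367 · 366 · 49 ≡ 81 (mod 407).
Since 81 ≠ 1, base 7 is a Fermat witness: 407 is composite.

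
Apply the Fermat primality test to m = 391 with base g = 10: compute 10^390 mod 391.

349

10^1 ≡ 10 (mod 391)
10^2 ≡ 10^2 = 100 ≡ 100 (mod 391)
10^4 ≡ 100^2 = 10000 ≡ 225 (mod 391)
10^8 ≡ 225^2 = 50625 ≡ 186 (mod 391)
10^16 ≡ 186^2 = 34596 ≡ 188 (mod 391)
10^32 ≡ 188^2 = 35344 ≡ 154 (mod 391)
10^64 ≡ 154^2 = 23716 ≡ 256 (mod 391)
10^128 ≡ 256^2 = 65536 ≡ 239 (mod 391)
10^256 ≡ 239^2 = 57121 ≡ 35 (mod 391)
390 = 256 + 128 + 4 + 2 in binary powers of 2.
So 10^390 ≡ 35 · 239 · 225 · 100 ≡ 349 (mod 391).
Since 349 ≠ 1, base 10 is a Fermat witness: 391 is composite.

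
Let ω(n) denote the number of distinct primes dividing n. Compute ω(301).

301 = 7 · 43
301 = 7 · 43, which has 2 distinct prime factors.

2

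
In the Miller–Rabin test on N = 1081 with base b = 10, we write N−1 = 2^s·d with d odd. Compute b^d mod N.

264

1081 − 1 = 1080 = 2^3 · 135, so d = 135.
10^1 ≡ 10 (mod 1081)
10^2 ≡ 10^2 = 100 ≡ 100 (mod 1081)
10^4 ≡ 100^2 = 10000 ≡ 271 (mod 1081)
10^8 ≡ 271^2 = 73441 ≡ 1014 (mod 1081)
10^16 ≡ 1014^2 = 1028196 ≡ 165 (mod 1081)
10^32 ≡ 165^2 = 27225 ≡ 200 (mod 1081)
10^64 ≡ 200^2 = 40000 ≡ 3 (mod 1081)
10^128 ≡ 3^2 = 9 ≡ 9 (mod 1081)
135 = 128 + 4 + 2 + 1 in binary powers of 2.
So 10^135 ≡ 9 · 271 · 100 · 10 ≡ 264 (mod 1081).
Squaring chain: 264 → 512 → 542; never reaches −1, so base 10 is a Miller–Rabin witness that 1081 is composite.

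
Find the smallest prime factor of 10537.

41

10537 is odd.
Digit sum 16, not divisible by 3.
Ends in 7: not divisible by 5.
7: 10537 = 7·1505 + 2
11: 10537 = 11·957 + 10
13: 10537 = 13·810 + 7
17: 10537 = 17·619 + 14
19: 10537 = 19·554 + 11
23: 10537 = 23·458 + 3
29: 10537 = 29·363 + 10
31: 10537 = 31·339 + 28
37: 10537 = 37·284 + 29
41: 10537 = 41·257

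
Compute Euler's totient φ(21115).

Factor: 21115 = 5 · 41 · 103.
φ(21115) = (5−1) · (41−1) · (103−1) = 4 · 40 · 102 = 16320.

16320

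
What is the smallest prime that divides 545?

5

545 is odd.
Digit sum 14, not divisible by 3.
Ends in 5: divisible by 5.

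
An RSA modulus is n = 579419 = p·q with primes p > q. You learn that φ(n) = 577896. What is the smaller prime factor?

φ(n) = (p−1)(q−1) = n − (p+q) + 1, so p + q = 579419 − 577896 + 1 = 1524.
p and q are the roots of t² − 1524t + 579419 = 0.
Discriminant: 1524² − 4·579419 = 2322576 − 2317676 = 4900; √4900 = 70.
q = (1524 − 70)/2 = 727, p = (1524 + 70)/2 = 797.
Check: 727 · 797 = 579419.

727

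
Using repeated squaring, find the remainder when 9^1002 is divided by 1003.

676

9^1 ≡ 9 (mod 1003)
9^2 ≡ 9^2 = 81 ≡ 81 (mod 1003)
9^4 ≡ 81^2 = 6561 ≡ 543 (mod 1003)
9^8 ≡ 543^2 = 294849 ≡ 970 (mod 1003)
9^16 ≡ 970^2 = 940900 ≡ 86 (mod 1003)
9^32 ≡ 86^2 = 7396 ≡ 375 (mod 1003)
9^64 ≡ 375^2 = 140625 ≡ 205 (mod 1003)
9^128 ≡ 205^2 = 42025 ≡ 902 (mod 1003)
9^256 ≡ 902^2 = 813604 ≡ 171 (mod 1003)
9^512 ≡ 171^2 = 29241 ≡ 154 (mod 1003)
1002 = 512 + 256 + 128 + 64 + 32 + 8 + 2 in binary powers of 2.
So 9^1002 ≡ 154 · 171 · 902 · 205 · 375 · 970 · 81 ≡ 676 (mod 1003).
Since 676 ≠ 1, base 9 is a Fermat witness: 1003 is composite.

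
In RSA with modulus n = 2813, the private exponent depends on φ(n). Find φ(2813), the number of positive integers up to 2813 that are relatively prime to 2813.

Factor: 2813 = 29 · 97.
φ(2813) = (29−1) · (97−1) = 28 · 96 = 2688.

2688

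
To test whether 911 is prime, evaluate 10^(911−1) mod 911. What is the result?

1

10^1 ≡ 10 (mod 911)
10^2 ≡ 10^2 = 100 ≡ 100 (mod 911)
10^4 ≡ 100^2 = 10000 ≡ 890 (mod 911)
10^8 ≡ 890^2 = 792100 ≡ 441 (mod 911)
10^16 ≡ 441^2 = 194481 ≡ 438 (mod 911)
10^32 ≡ 438^2 = 191844 ≡ 534 (mod 911)
10^64 ≡ 534^2 = 285156 ≡ 13 (mod 911)
10^128 ≡ 13^2 = 169 ≡ 169 (mod 911)
10^256 ≡ 169^2 = 28561 ≡ 320 (mod 911)
10^512 ≡ 320^2 = 102400 ≡ 368 (mod 911)
910 = 512 + 256 + 128 + 8 + 4 + 2 in binary powers of 2.
So 10^910 ≡ 368 · 320 · 169 · 441 · 890 · 100 ≡ 1 (mod 911).
Since the result is 1, base 10 gives no evidence that 911 is composite.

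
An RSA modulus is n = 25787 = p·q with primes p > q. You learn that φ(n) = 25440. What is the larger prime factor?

φ(n) = (p−1)(q−1) = n − (p+q) + 1, so p + q = 25787 − 25440 + 1 = 348.
p and q are the roots of t² − 348t + 25787 = 0.
Discriminant: 348² − 4·25787 = 121104 − 103148 = 17956; √17956 = 134.
q = (348 − 134)/2 = 107, p = (348 + 134)/2 = 241.
Check: 107 · 241 = 25787.

241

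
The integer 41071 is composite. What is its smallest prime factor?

67

41071 is odd.
Digit sum 13, not divisible by 3.
Ends in 1: not divisible by 5.
7: 41071 = 7·5867 + 2
11: 41071 = 11·3733 + 8
13: 41071 = 13·3159 + 4
17: 41071 = 17·2415 + 16
19: 41071 = 19·2161 + 12
23: 41071 = 23·1785 + 16
29: 41071 = 29·1416 + 7
31: 41071 = 31·1324 + 27
37: 41071 = 37·1110 + 1
41: 41071 = 41·1001 + 30
43: 41071 = 43·955 + 6
47: 41071 = 47·873 + 40
53: 41071 = 53·774 + 49
59: 41071 = 59·696 + 7
61: 41071 = 61·673 + 18
67: 41071 = 67·613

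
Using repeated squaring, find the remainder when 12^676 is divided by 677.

1

12^1 ≡ 12 (mod 677)
12^2 ≡ 12^2 = 144 ≡ 144 (mod 677)
12^4 ≡ 144^2 = 20736 ≡ 426 (mod 677)
12^8 ≡ 426^2 = 181476 ≡ 40 (mod 677)
12^16 ≡ 40^2 = 1600 ≡ 246 (mod 677)
12^32 ≡ 246^2 = 60516 ≡ 263 (mod 677)
12^64 ≡ 263^2 = 69169 ≡ 115 (mod 677)
12^128 ≡ 115^2 = 13225 ≡ 362 (mod 677)
12^256 ≡ 362^2 = 131044 ≡ 383 (mod 677)
12^512 ≡ 383^2 = 146689 ≡ 457 (mod 677)
676 = 512 + 128 + 32 + 4 in binary powers of 2.
So 12^676 ≡ 457 · 362 · 263 · 426 ≡ 1 (mod 677).
Since the result is 1, base 12 gives no evidence that 677 is composite.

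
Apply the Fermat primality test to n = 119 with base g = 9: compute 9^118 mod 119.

72

9^1 ≡ 9 (mod 119)
9^2 ≡ 9^2 = 81 ≡ 81 (mod 119)
9^4 ≡ 81^2 = 6561 ≡ 16 (mod 119)
9^8 ≡ 16^2 = 256 ≡ 18 (mod 119)
9^16 ≡ 18^2 = 324 ≡ 86 (mod 119)
9^32 ≡ 86^2 = 7396 ≡ 18 (mod 119)
9^64 ≡ 18^2 = 324 ≡ 86 (mod 119)
118 = 64 + 32 + 16 + 4 + 2 in binary powers of 2.
So 9^118 ≡ 86 · 18 · 86 · 16 · 81 ≡ 72 (mod 119).
Since 72 ≠ 1, base 9 is a Fermat witness: 119 is composite.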